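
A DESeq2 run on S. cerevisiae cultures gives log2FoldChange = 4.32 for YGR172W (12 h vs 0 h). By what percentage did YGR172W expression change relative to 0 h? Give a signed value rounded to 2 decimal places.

Fold change = 2^(4.32) = 19.9733
Percent change = (FC − 1) × 100% = (19.9733 − 1) × 100 = 1897.33%

1897.33%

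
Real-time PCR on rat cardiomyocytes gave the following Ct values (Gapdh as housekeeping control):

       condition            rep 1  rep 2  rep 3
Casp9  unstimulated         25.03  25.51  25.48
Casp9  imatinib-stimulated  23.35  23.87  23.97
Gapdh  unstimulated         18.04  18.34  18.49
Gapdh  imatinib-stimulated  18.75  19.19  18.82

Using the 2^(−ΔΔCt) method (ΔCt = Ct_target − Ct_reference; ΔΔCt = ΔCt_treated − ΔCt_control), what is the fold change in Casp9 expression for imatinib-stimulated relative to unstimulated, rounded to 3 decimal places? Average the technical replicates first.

Mean Ct: Casp9 unstimulated 25.340; Casp9 imatinib-stimulated 23.730; Gapdh unstimulated 18.290; Gapdh imatinib-stimulated 18.920
ΔCt(unstimulated) = 25.340 − 18.290 = 7.050
ΔCt(imatinib-stimulated) = 23.730 − 18.920 = 4.810
ΔΔCt = 4.810 − 7.050 = -2.240
Fold change = 2^(−(-2.240)) = 2^2.240 = 4.7240

4.724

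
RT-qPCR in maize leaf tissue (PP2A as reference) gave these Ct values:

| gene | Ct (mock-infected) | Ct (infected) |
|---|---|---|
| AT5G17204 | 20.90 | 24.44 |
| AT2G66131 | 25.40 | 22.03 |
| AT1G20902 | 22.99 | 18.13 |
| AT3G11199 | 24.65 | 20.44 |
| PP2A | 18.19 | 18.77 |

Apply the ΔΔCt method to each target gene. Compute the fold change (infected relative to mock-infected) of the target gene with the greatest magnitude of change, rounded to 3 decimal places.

43.411

AT5G17204: ΔΔCt = (24.44−18.77) − (20.90−18.19) = 5.67 − 2.71 = 2.96; fold change = 2^-2.96 = 0.129
AT2G66131: ΔΔCt = (22.03−18.77) − (25.40−18.19) = 3.26 − 7.21 = -3.95; fold change = 2^3.95 = 15.455
AT1G20902: ΔΔCt = (18.13−18.77) − (22.99−18.19) = -0.64 − 4.80 = -5.44; fold change = 2^5.44 = 43.411
AT3G11199: ΔΔCt = (20.44−18.77) − (24.65−18.19) = 1.67 − 6.46 = -4.79; fold change = 2^4.79 = 27.665
AT1G20902 has the largest |ΔΔCt| = 5.44.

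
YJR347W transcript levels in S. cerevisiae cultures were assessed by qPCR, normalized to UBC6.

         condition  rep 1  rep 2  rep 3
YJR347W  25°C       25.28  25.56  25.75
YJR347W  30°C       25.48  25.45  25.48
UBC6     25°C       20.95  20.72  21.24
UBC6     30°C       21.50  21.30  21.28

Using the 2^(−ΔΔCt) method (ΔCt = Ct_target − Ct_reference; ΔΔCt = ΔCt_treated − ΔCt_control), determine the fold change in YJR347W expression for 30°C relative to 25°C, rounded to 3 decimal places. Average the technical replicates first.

Mean Ct: YJR347W 25°C 25.530; YJR347W 30°C 25.470; UBC6 25°C 20.970; UBC6 30°C 21.360
ΔCt(25°C) = 25.530 − 20.970 = 4.560
ΔCt(30°C) = 25.470 − 21.360 = 4.110
ΔΔCt = 4.110 − 4.560 = -0.450
Fold change = 2^(−(-0.450)) = 2^0.450 = 1.3660

1.366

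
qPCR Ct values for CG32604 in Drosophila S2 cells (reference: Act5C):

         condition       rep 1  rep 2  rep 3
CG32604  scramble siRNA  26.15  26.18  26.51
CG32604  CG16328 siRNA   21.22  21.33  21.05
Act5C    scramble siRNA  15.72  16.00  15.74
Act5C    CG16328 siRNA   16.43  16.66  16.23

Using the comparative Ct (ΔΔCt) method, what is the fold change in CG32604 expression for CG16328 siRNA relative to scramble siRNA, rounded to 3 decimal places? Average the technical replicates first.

51.984

Mean Ct: CG32604 scramble siRNA 26.280; CG32604 CG16328 siRNA 21.200; Act5C scramble siRNA 15.820; Act5C CG16328 siRNA 16.440
ΔCt(scramble siRNA) = 26.280 − 15.820 = 10.460
ΔCt(CG16328 siRNA) = 21.200 − 16.440 = 4.760
ΔΔCt = 4.760 − 10.460 = -5.700
Fold change = 2^(−(-5.700)) = 2^5.700 = 51.9842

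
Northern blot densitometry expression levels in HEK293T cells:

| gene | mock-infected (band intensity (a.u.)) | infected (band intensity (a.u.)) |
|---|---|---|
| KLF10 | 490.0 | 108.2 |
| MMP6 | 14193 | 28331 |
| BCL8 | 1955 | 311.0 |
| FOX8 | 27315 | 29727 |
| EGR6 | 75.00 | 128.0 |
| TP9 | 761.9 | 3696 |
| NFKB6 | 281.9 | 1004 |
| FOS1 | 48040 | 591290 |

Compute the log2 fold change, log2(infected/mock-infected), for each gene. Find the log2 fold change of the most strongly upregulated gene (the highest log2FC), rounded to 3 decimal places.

log2(108.2/490.0) = -2.179  (KLF10)
log2(28331/14193) = 0.997  (MMP6)
log2(311.0/1955) = -2.652  (BCL8)
log2(29727/27315) = 0.122  (FOX8)
log2(128.0/75.00) = 0.771  (EGR6)
log2(3696/761.9) = 2.278  (TP9)
log2(1004/281.9) = 1.833  (NFKB6)
log2(591290/48040) = 3.622  (FOS1)
FOS1 is most strongly upregulated.

3.622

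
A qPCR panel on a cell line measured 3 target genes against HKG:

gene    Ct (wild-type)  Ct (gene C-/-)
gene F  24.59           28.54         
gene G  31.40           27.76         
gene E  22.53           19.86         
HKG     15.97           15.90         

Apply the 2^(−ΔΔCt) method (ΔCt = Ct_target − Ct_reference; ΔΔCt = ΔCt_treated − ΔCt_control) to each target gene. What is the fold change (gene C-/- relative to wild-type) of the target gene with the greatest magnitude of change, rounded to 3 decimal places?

0.062

gene F: ΔΔCt = (28.54−15.90) − (24.59−15.97) = 12.64 − 8.62 = 4.02; fold change = 2^-4.02 = 0.062
gene G: ΔΔCt = (27.76−15.90) − (31.40−15.97) = 11.86 − 15.43 = -3.57; fold change = 2^3.57 = 11.876
gene E: ΔΔCt = (19.86−15.90) − (22.53−15.97) = 3.96 − 6.56 = -2.60; fold change = 2^2.60 = 6.063
gene F has the largest |ΔΔCt| = 4.02.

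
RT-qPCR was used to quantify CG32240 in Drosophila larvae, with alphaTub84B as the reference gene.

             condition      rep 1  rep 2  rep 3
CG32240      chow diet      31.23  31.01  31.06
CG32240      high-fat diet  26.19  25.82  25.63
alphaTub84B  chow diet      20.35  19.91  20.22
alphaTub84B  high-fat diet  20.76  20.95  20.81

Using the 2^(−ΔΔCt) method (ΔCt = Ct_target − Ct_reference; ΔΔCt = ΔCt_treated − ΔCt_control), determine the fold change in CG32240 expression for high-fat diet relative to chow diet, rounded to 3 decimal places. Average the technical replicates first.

59.714

Mean Ct: CG32240 chow diet 31.100; CG32240 high-fat diet 25.880; alphaTub84B chow diet 20.160; alphaTub84B high-fat diet 20.840
ΔCt(chow diet) = 31.100 − 20.160 = 10.940
ΔCt(high-fat diet) = 25.880 − 20.840 = 5.040
ΔΔCt = 5.040 − 10.940 = -5.900
Fold change = 2^(−(-5.900)) = 2^5.900 = 59.7141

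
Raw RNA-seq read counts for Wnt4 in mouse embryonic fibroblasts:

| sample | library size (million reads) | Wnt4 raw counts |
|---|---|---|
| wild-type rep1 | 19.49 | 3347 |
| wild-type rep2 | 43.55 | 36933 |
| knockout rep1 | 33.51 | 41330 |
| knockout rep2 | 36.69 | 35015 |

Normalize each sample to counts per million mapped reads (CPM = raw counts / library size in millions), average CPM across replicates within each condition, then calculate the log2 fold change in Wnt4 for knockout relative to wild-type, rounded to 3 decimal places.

1.101

CPM(wild-type rep1) = 3347 / 19.49 = 171.7291
CPM(wild-type rep2) = 36933 / 43.55 = 848.0597
CPM(knockout rep1) = 41330 / 33.51 = 1233.3632
CPM(knockout rep2) = 35015 / 36.69 = 954.3472
mean CPM(wild-type) = 509.8944; mean CPM(knockout) = 1093.8552
Fold change = 1093.8552 / 509.8944 = 2.14526
log2(2.14526) = 1.1012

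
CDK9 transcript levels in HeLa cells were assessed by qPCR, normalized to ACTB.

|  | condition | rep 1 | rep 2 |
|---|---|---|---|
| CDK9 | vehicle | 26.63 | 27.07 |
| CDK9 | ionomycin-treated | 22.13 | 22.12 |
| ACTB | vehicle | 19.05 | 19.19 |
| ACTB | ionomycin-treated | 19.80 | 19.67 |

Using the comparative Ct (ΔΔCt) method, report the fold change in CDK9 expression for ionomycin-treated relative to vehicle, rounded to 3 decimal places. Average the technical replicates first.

Mean Ct: CDK9 vehicle 26.850; CDK9 ionomycin-treated 22.125; ACTB vehicle 19.120; ACTB ionomycin-treated 19.735
ΔCt(vehicle) = 26.850 − 19.120 = 7.730
ΔCt(ionomycin-treated) = 22.125 − 19.735 = 2.390
ΔΔCt = 2.390 − 7.730 = -5.340
Fold change = 2^(−(-5.340)) = 2^5.340 = 40.5042

40.504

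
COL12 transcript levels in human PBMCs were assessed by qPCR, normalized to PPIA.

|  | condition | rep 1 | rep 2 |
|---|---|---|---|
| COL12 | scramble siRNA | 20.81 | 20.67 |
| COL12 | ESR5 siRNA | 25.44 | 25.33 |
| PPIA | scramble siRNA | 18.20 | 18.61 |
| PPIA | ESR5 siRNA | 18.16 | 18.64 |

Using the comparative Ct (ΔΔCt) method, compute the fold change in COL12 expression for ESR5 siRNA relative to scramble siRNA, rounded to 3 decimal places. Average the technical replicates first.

Mean Ct: COL12 scramble siRNA 20.740; COL12 ESR5 siRNA 25.385; PPIA scramble siRNA 18.405; PPIA ESR5 siRNA 18.400
ΔCt(scramble siRNA) = 20.740 − 18.405 = 2.335
ΔCt(ESR5 siRNA) = 25.385 − 18.400 = 6.985
ΔΔCt = 6.985 − 2.335 = 4.650
Fold change = 2^(−4.650) = 0.0398

0.040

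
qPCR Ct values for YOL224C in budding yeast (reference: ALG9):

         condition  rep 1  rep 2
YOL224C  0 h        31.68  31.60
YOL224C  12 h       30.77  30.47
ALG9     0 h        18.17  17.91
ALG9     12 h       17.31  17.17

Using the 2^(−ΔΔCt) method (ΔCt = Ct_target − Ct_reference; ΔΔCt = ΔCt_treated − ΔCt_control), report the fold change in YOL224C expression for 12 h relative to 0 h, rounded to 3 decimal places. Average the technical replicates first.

1.165

Mean Ct: YOL224C 0 h 31.640; YOL224C 12 h 30.620; ALG9 0 h 18.040; ALG9 12 h 17.240
ΔCt(0 h) = 31.640 − 18.040 = 13.600
ΔCt(12 h) = 30.620 − 17.240 = 13.380
ΔΔCt = 13.380 − 13.600 = -0.220
Fold change = 2^(−(-0.220)) = 2^0.220 = 1.1647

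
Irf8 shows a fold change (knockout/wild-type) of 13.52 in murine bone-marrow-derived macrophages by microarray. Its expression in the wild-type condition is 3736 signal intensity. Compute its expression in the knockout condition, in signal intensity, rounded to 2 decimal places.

50510.72

knockout expression = 3736 × 13.52 = 50510.72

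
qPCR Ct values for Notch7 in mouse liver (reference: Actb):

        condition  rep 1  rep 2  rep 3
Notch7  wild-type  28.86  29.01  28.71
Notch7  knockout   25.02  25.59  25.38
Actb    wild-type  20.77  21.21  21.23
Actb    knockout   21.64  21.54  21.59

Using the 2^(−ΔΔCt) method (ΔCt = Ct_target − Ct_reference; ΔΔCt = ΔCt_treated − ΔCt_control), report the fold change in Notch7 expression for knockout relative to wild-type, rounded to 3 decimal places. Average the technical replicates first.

Mean Ct: Notch7 wild-type 28.860; Notch7 knockout 25.330; Actb wild-type 21.070; Actb knockout 21.590
ΔCt(wild-type) = 28.860 − 21.070 = 7.790
ΔCt(knockout) = 25.330 − 21.590 = 3.740
ΔΔCt = 3.740 − 7.790 = -4.050
Fold change = 2^(−(-4.050)) = 2^4.050 = 16.5642

16.564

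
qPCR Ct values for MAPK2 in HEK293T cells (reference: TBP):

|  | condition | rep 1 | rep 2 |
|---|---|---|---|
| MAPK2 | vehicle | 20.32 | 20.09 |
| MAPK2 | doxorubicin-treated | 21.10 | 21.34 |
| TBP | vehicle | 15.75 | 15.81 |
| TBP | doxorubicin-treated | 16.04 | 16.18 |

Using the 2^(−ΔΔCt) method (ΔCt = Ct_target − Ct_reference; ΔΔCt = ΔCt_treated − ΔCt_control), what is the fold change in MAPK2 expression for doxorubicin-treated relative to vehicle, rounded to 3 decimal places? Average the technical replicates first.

Mean Ct: MAPK2 vehicle 20.205; MAPK2 doxorubicin-treated 21.220; TBP vehicle 15.780; TBP doxorubicin-treated 16.110
ΔCt(vehicle) = 20.205 − 15.780 = 4.425
ΔCt(doxorubicin-treated) = 21.220 − 16.110 = 5.110
ΔΔCt = 5.110 − 4.425 = 0.685
Fold change = 2^(−0.685) = 0.6220

0.622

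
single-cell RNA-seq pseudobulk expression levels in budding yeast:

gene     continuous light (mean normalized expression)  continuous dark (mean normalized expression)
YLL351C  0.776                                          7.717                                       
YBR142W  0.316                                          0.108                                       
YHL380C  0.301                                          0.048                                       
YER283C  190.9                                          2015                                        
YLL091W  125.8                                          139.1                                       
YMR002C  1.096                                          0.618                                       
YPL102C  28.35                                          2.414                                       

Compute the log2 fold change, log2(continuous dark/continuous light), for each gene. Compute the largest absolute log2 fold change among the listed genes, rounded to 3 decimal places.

3.554

log2(7.717/0.776) = 3.314  (YLL351C)
log2(0.108/0.316) = -1.549  (YBR142W)
log2(0.048/0.301) = -2.649  (YHL380C)
log2(2015/190.9) = 3.400  (YER283C)
log2(139.1/125.8) = 0.145  (YLL091W)
log2(0.618/1.096) = -0.827  (YMR002C)
log2(2.414/28.35) = -3.554  (YPL102C)
The largest magnitude belongs to YPL102C.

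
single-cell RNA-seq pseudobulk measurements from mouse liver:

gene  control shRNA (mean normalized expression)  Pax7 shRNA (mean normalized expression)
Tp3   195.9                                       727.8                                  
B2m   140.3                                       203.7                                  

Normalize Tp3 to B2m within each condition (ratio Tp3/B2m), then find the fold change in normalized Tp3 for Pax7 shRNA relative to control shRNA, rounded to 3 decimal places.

Tp3/B2m (control shRNA) = 195.9 / 140.3 = 1.3963
Tp3/B2m (Pax7 shRNA) = 727.8 / 203.7 = 3.5729
Fold change = 3.5729 / 1.3963 = 2.5588

2.559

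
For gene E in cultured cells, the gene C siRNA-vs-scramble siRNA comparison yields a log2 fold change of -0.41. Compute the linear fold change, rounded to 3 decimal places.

Fold change = 2^(-0.41) = 0.7526
That is, gene E drops to 75.3% of the scramble siRNA level.

0.753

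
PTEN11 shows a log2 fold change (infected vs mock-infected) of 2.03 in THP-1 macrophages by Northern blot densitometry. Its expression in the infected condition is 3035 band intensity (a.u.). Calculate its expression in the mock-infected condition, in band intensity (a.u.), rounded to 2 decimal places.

Fold change = 2^(2.03) = 4.0840
mock-infected expression = 3035 / 4.0840 = 743.14

743.14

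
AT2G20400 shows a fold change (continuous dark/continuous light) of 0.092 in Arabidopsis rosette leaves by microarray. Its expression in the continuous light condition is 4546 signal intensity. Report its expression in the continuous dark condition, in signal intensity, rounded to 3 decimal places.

continuous dark expression = 4546 × 0.092 = 418.232

418.232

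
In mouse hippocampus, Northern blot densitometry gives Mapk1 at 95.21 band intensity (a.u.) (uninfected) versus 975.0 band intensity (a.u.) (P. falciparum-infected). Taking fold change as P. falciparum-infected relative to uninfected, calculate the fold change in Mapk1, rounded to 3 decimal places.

Fold change = 975.0 / 95.21 = 10.2405
Mapk1 is upregulated.

10.241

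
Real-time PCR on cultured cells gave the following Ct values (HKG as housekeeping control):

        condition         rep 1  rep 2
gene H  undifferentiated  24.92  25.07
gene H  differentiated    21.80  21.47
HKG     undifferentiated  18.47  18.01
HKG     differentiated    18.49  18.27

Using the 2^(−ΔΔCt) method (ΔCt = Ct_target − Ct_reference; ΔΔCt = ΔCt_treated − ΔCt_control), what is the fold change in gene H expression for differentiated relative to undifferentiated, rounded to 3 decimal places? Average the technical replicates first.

11.314

Mean Ct: gene H undifferentiated 24.995; gene H differentiated 21.635; HKG undifferentiated 18.240; HKG differentiated 18.380
ΔCt(undifferentiated) = 24.995 − 18.240 = 6.755
ΔCt(differentiated) = 21.635 − 18.380 = 3.255
ΔΔCt = 3.255 − 6.755 = -3.500
Fold change = 2^(−(-3.500)) = 2^3.500 = 11.3137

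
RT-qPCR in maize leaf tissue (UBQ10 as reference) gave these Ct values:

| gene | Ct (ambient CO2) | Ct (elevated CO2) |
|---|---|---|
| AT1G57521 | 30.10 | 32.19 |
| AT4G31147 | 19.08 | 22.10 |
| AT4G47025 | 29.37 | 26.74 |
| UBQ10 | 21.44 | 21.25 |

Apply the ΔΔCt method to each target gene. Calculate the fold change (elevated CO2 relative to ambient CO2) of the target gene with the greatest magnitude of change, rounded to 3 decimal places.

0.108

AT1G57521: ΔΔCt = (32.19−21.25) − (30.10−21.44) = 10.94 − 8.66 = 2.28; fold change = 2^-2.28 = 0.206
AT4G31147: ΔΔCt = (22.10−21.25) − (19.08−21.44) = 0.85 − (-2.36) = 3.21; fold change = 2^-3.21 = 0.108
AT4G47025: ΔΔCt = (26.74−21.25) − (29.37−21.44) = 5.49 − 7.93 = -2.44; fold change = 2^2.44 = 5.426
AT4G31147 has the largest |ΔΔCt| = 3.21.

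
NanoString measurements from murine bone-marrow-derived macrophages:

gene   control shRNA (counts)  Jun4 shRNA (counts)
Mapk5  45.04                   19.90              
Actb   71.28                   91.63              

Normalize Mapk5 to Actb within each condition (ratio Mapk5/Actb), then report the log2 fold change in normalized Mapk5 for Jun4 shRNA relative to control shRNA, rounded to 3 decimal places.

Mapk5/Actb (control shRNA) = 45.04 / 71.28 = 0.63187
Mapk5/Actb (Jun4 shRNA) = 19.90 / 91.63 = 0.21718
Fold change = 0.21718 / 0.63187 = 0.3437
log2(0.3437) = -1.5408

-1.541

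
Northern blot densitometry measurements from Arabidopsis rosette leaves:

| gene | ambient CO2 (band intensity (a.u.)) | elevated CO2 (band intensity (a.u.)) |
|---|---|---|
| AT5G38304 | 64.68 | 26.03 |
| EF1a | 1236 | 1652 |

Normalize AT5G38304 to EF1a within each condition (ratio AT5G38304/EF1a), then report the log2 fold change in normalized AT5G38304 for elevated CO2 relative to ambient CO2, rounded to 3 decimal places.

-1.732

AT5G38304/EF1a (ambient CO2) = 64.68 / 1236 = 0.05233
AT5G38304/EF1a (elevated CO2) = 26.03 / 1652 = 0.015757
Fold change = 0.015757 / 0.05233 = 0.3011
log2(0.3011) = -1.7317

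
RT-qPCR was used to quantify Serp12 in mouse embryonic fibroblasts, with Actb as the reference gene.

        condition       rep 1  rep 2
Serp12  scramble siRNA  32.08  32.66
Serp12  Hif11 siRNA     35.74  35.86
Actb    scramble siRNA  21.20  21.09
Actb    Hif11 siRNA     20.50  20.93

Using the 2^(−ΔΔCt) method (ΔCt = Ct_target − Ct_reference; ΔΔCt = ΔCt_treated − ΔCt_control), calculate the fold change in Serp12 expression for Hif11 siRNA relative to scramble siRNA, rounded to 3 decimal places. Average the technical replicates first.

Mean Ct: Serp12 scramble siRNA 32.370; Serp12 Hif11 siRNA 35.800; Actb scramble siRNA 21.145; Actb Hif11 siRNA 20.715
ΔCt(scramble siRNA) = 32.370 − 21.145 = 11.225
ΔCt(Hif11 siRNA) = 35.800 − 20.715 = 15.085
ΔΔCt = 15.085 − 11.225 = 3.860
Fold change = 2^(−3.860) = 0.0689

0.069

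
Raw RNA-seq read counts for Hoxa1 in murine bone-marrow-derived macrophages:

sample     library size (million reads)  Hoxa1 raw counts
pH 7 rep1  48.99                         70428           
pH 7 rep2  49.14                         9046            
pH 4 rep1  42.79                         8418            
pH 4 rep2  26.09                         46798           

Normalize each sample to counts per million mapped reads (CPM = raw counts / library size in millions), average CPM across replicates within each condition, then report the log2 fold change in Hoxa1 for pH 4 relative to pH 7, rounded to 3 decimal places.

CPM(pH 7 rep1) = 70428 / 48.99 = 1437.5995
CPM(pH 7 rep2) = 9046 / 49.14 = 184.0863
CPM(pH 4 rep1) = 8418 / 42.79 = 196.7282
CPM(pH 4 rep2) = 46798 / 26.09 = 1793.7141
mean CPM(pH 7) = 810.8429; mean CPM(pH 4) = 995.2211
Fold change = 995.2211 / 810.8429 = 1.22739
log2(1.22739) = 0.2956

0.296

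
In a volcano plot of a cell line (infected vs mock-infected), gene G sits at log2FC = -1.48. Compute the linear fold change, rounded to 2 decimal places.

0.36

Fold change = 2^(-1.48) = 0.358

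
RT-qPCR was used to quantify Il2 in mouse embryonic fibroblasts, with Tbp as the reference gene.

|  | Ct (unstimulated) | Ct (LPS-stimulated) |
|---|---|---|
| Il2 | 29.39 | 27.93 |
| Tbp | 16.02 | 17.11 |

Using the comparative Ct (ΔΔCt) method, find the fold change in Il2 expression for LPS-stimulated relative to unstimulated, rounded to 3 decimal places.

ΔCt(unstimulated) = 29.390 − 16.020 = 13.370
ΔCt(LPS-stimulated) = 27.930 − 17.110 = 10.820
ΔΔCt = 10.820 − 13.370 = -2.550
Fold change = 2^(−(-2.550)) = 2^2.550 = 5.8563

5.856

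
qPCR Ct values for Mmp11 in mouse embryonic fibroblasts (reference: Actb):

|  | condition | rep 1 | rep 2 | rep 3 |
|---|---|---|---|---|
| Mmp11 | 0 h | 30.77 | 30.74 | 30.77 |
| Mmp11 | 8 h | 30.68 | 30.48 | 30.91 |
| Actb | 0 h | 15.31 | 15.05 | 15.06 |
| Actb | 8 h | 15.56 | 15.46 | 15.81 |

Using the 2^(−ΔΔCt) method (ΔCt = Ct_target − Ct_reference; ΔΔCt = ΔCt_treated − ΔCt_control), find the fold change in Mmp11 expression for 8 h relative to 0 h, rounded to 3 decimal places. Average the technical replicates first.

Mean Ct: Mmp11 0 h 30.760; Mmp11 8 h 30.690; Actb 0 h 15.140; Actb 8 h 15.610
ΔCt(0 h) = 30.760 − 15.140 = 15.620
ΔCt(8 h) = 30.690 − 15.610 = 15.080
ΔΔCt = 15.080 − 15.620 = -0.540
Fold change = 2^(−(-0.540)) = 2^0.540 = 1.4540

1.454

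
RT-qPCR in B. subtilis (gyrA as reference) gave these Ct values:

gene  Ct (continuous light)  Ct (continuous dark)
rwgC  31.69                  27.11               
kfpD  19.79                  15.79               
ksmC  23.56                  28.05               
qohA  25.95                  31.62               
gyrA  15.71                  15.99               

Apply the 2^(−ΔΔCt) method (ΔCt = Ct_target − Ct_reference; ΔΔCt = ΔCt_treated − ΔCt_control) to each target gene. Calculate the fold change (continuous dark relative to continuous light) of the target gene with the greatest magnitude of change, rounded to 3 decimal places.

rwgC: ΔΔCt = (27.11−15.99) − (31.69−15.71) = 11.12 − 15.98 = -4.86; fold change = 2^4.86 = 29.041
kfpD: ΔΔCt = (15.79−15.99) − (19.79−15.71) = -0.20 − 4.08 = -4.28; fold change = 2^4.28 = 19.427
ksmC: ΔΔCt = (28.05−15.99) − (23.56−15.71) = 12.06 − 7.85 = 4.21; fold change = 2^-4.21 = 0.054
qohA: ΔΔCt = (31.62−15.99) − (25.95−15.71) = 15.63 − 10.24 = 5.39; fold change = 2^-5.39 = 0.024
qohA has the largest |ΔΔCt| = 5.39.

0.024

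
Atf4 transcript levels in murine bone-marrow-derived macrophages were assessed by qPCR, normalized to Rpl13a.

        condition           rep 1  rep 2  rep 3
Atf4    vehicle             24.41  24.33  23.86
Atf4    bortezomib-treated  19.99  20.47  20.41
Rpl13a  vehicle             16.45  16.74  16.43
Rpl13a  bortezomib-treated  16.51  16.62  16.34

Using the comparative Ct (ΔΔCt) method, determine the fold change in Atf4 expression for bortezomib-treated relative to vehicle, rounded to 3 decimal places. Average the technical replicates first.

14.520

Mean Ct: Atf4 vehicle 24.200; Atf4 bortezomib-treated 20.290; Rpl13a vehicle 16.540; Rpl13a bortezomib-treated 16.490
ΔCt(vehicle) = 24.200 − 16.540 = 7.660
ΔCt(bortezomib-treated) = 20.290 − 16.490 = 3.800
ΔΔCt = 3.800 − 7.660 = -3.860
Fold change = 2^(−(-3.860)) = 2^3.860 = 14.5203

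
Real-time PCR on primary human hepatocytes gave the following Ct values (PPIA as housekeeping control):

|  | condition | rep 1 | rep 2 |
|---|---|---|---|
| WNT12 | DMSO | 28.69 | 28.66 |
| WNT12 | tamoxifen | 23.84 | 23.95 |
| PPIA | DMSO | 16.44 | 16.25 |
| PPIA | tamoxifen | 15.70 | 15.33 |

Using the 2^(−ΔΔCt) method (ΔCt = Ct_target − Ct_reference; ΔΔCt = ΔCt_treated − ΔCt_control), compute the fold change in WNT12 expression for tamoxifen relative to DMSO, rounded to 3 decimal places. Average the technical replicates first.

Mean Ct: WNT12 DMSO 28.675; WNT12 tamoxifen 23.895; PPIA DMSO 16.345; PPIA tamoxifen 15.515
ΔCt(DMSO) = 28.675 − 16.345 = 12.330
ΔCt(tamoxifen) = 23.895 − 15.515 = 8.380
ΔΔCt = 8.380 − 12.330 = -3.950
Fold change = 2^(−(-3.950)) = 2^3.950 = 15.4550

15.455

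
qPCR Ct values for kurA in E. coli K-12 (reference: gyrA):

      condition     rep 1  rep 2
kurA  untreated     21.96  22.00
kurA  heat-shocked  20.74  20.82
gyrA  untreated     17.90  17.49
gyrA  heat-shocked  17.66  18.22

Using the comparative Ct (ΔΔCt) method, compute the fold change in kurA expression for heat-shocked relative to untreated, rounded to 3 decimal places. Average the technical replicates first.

2.723

Mean Ct: kurA untreated 21.980; kurA heat-shocked 20.780; gyrA untreated 17.695; gyrA heat-shocked 17.940
ΔCt(untreated) = 21.980 − 17.695 = 4.285
ΔCt(heat-shocked) = 20.780 − 17.940 = 2.840
ΔΔCt = 2.840 − 4.285 = -1.445
Fold change = 2^(−(-1.445)) = 2^1.445 = 2.7226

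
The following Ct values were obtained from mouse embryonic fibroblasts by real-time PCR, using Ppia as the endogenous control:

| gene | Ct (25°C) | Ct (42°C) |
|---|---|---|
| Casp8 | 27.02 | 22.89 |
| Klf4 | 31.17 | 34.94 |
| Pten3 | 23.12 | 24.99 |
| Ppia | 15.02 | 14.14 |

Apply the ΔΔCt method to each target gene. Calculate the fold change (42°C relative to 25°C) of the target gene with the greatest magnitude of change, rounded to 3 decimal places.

Casp8: ΔΔCt = (22.89−14.14) − (27.02−15.02) = 8.75 − 12.00 = -3.25; fold change = 2^3.25 = 9.514
Klf4: ΔΔCt = (34.94−14.14) − (31.17−15.02) = 20.80 − 16.15 = 4.65; fold change = 2^-4.65 = 0.040
Pten3: ΔΔCt = (24.99−14.14) − (23.12−15.02) = 10.85 − 8.10 = 2.75; fold change = 2^-2.75 = 0.149
Klf4 has the largest |ΔΔCt| = 4.65.

0.040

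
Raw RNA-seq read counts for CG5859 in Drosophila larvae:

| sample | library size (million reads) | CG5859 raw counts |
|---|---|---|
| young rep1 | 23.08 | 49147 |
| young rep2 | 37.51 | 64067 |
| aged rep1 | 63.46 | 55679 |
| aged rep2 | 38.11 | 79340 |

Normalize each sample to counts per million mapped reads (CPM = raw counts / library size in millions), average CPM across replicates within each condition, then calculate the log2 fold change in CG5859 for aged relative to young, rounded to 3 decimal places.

CPM(young rep1) = 49147 / 23.08 = 2129.4194
CPM(young rep2) = 64067 / 37.51 = 1707.9979
CPM(aged rep1) = 55679 / 63.46 = 877.3873
CPM(aged rep2) = 79340 / 38.11 = 2081.8683
mean CPM(young) = 1918.7086; mean CPM(aged) = 1479.6278
Fold change = 1479.6278 / 1918.7086 = 0.77116
log2(0.77116) = -0.3749

-0.375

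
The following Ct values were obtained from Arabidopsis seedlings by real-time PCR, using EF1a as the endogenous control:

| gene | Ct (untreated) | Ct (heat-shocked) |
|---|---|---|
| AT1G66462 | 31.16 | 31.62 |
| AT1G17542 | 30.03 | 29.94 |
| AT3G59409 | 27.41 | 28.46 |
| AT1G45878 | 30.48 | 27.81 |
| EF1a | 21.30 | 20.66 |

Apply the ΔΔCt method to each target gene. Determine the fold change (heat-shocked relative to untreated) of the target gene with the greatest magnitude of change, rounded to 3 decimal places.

4.084

AT1G66462: ΔΔCt = (31.62−20.66) − (31.16−21.30) = 10.96 − 9.86 = 1.10; fold change = 2^-1.10 = 0.467
AT1G17542: ΔΔCt = (29.94−20.66) − (30.03−21.30) = 9.28 − 8.73 = 0.55; fold change = 2^-0.55 = 0.683
AT3G59409: ΔΔCt = (28.46−20.66) − (27.41−21.30) = 7.80 − 6.11 = 1.69; fold change = 2^-1.69 = 0.310
AT1G45878: ΔΔCt = (27.81−20.66) − (30.48−21.30) = 7.15 − 9.18 = -2.03; fold change = 2^2.03 = 4.084
AT1G45878 has the largest |ΔΔCt| = 2.03.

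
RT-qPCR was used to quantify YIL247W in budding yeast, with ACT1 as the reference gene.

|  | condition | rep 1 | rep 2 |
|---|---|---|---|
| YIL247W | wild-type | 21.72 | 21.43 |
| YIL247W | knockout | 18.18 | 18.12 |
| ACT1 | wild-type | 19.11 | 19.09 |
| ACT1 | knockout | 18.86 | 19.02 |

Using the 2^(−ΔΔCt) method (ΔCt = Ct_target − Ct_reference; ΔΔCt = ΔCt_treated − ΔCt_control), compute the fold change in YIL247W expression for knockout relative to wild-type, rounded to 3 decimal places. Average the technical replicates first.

9.613

Mean Ct: YIL247W wild-type 21.575; YIL247W knockout 18.150; ACT1 wild-type 19.100; ACT1 knockout 18.940
ΔCt(wild-type) = 21.575 − 19.100 = 2.475
ΔCt(knockout) = 18.150 − 18.940 = -0.790
ΔΔCt = -0.790 − 2.475 = -3.265
Fold change = 2^(−(-3.265)) = 2^3.265 = 9.6131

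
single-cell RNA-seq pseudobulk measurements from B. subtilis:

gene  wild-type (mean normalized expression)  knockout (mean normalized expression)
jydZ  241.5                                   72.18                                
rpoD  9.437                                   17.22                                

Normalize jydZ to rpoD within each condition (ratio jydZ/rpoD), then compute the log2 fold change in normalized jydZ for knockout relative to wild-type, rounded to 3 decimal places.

jydZ/rpoD (wild-type) = 241.5 / 9.437 = 25.591
jydZ/rpoD (knockout) = 72.18 / 17.22 = 4.1916
Fold change = 4.1916 / 25.591 = 0.1638
log2(0.1638) = -2.6100

-2.610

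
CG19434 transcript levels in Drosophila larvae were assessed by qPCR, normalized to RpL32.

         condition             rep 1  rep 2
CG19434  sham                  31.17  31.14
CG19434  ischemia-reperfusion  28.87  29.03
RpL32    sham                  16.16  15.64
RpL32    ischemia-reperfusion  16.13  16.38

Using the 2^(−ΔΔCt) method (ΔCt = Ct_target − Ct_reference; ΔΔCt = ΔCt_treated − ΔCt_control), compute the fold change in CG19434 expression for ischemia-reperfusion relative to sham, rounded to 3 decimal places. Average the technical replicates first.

Mean Ct: CG19434 sham 31.155; CG19434 ischemia-reperfusion 28.950; RpL32 sham 15.900; RpL32 ischemia-reperfusion 16.255
ΔCt(sham) = 31.155 − 15.900 = 15.255
ΔCt(ischemia-reperfusion) = 28.950 − 16.255 = 12.695
ΔΔCt = 12.695 − 15.255 = -2.560
Fold change = 2^(−(-2.560)) = 2^2.560 = 5.8971

5.897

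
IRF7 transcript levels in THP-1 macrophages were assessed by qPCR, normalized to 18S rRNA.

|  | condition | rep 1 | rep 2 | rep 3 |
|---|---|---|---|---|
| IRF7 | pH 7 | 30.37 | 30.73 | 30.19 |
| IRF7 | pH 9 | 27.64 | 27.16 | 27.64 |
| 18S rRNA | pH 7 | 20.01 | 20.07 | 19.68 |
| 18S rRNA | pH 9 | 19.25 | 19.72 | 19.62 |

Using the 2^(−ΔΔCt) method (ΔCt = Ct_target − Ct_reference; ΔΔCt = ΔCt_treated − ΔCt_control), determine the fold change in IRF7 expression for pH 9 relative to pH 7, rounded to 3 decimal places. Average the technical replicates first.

Mean Ct: IRF7 pH 7 30.430; IRF7 pH 9 27.480; 18S rRNA pH 7 19.920; 18S rRNA pH 9 19.530
ΔCt(pH 7) = 30.430 − 19.920 = 10.510
ΔCt(pH 9) = 27.480 − 19.530 = 7.950
ΔΔCt = 7.950 − 10.510 = -2.560
Fold change = 2^(−(-2.560)) = 2^2.560 = 5.8971

5.897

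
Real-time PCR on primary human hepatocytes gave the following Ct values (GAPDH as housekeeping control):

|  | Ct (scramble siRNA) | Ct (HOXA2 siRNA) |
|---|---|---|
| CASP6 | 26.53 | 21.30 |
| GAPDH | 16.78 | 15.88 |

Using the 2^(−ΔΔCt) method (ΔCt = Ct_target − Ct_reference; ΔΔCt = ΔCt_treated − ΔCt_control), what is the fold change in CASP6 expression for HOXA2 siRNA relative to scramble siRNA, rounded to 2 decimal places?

20.11

ΔCt(scramble siRNA) = 26.530 − 16.780 = 9.750
ΔCt(HOXA2 siRNA) = 21.300 − 15.880 = 5.420
ΔΔCt = 5.420 − 9.750 = -4.330
Fold change = 2^(−(-4.330)) = 2^4.330 = 20.112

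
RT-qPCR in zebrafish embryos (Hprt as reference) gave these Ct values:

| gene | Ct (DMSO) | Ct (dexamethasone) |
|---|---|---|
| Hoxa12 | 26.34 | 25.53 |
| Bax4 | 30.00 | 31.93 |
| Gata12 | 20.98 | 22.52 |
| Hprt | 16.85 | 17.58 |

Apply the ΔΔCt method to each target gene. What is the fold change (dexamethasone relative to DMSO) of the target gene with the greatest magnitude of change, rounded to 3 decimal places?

2.908

Hoxa12: ΔΔCt = (25.53−17.58) − (26.34−16.85) = 7.95 − 9.49 = -1.54; fold change = 2^1.54 = 2.908
Bax4: ΔΔCt = (31.93−17.58) − (30.00−16.85) = 14.35 − 13.15 = 1.20; fold change = 2^-1.20 = 0.435
Gata12: ΔΔCt = (22.52−17.58) − (20.98−16.85) = 4.94 − 4.13 = 0.81; fold change = 2^-0.81 = 0.570
Hoxa12 has the largest |ΔΔCt| = 1.54.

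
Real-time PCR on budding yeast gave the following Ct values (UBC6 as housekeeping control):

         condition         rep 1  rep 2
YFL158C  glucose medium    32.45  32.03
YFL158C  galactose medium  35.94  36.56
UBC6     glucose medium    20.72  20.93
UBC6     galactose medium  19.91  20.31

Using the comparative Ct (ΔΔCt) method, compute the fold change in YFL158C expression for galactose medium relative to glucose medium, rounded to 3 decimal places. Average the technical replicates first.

Mean Ct: YFL158C glucose medium 32.240; YFL158C galactose medium 36.250; UBC6 glucose medium 20.825; UBC6 galactose medium 20.110
ΔCt(glucose medium) = 32.240 − 20.825 = 11.415
ΔCt(galactose medium) = 36.250 − 20.110 = 16.140
ΔΔCt = 16.140 − 11.415 = 4.725
Fold change = 2^(−4.725) = 0.0378

0.038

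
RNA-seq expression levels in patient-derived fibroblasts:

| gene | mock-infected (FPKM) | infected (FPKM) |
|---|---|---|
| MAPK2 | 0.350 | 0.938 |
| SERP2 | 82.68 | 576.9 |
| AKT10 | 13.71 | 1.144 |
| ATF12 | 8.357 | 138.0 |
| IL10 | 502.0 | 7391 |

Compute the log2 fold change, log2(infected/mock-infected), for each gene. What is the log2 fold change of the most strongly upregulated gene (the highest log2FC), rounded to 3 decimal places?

4.046

log2(0.938/0.350) = 1.422  (MAPK2)
log2(576.9/82.68) = 2.803  (SERP2)
log2(1.144/13.71) = -3.583  (AKT10)
log2(138.0/8.357) = 4.046  (ATF12)
log2(7391/502.0) = 3.880  (IL10)
ATF12 is most strongly upregulated.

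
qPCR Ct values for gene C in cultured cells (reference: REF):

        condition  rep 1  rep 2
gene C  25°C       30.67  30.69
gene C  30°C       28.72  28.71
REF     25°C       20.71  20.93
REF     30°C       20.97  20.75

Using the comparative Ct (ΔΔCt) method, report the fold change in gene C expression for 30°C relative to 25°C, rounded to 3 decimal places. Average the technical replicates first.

4.014

Mean Ct: gene C 25°C 30.680; gene C 30°C 28.715; REF 25°C 20.820; REF 30°C 20.860
ΔCt(25°C) = 30.680 − 20.820 = 9.860
ΔCt(30°C) = 28.715 − 20.860 = 7.855
ΔΔCt = 7.855 − 9.860 = -2.005
Fold change = 2^(−(-2.005)) = 2^2.005 = 4.0139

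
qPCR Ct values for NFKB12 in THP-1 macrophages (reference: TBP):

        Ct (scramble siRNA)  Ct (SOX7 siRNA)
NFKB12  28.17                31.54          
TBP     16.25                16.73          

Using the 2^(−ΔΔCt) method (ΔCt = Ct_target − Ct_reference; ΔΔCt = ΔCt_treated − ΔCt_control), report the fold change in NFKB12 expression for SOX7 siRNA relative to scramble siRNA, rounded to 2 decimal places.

ΔCt(scramble siRNA) = 28.170 − 16.250 = 11.920
ΔCt(SOX7 siRNA) = 31.540 − 16.730 = 14.810
ΔΔCt = 14.810 − 11.920 = 2.890
Fold change = 2^(−2.890) = 0.135

0.13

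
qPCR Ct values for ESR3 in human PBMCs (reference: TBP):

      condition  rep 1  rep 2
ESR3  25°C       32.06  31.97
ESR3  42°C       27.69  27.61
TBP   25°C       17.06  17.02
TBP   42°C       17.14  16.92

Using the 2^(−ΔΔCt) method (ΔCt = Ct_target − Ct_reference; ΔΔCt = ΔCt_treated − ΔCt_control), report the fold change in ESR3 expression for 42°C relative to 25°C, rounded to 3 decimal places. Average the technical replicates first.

Mean Ct: ESR3 25°C 32.015; ESR3 42°C 27.650; TBP 25°C 17.040; TBP 42°C 17.030
ΔCt(25°C) = 32.015 − 17.040 = 14.975
ΔCt(42°C) = 27.650 − 17.030 = 10.620
ΔΔCt = 10.620 − 14.975 = -4.355
Fold change = 2^(−(-4.355)) = 2^4.355 = 20.4638

20.464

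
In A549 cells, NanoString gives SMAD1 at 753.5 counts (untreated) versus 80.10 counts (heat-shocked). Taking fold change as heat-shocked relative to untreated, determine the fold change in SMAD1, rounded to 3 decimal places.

Fold change = 80.10 / 753.5 = 0.1063
SMAD1 is downregulated.

0.106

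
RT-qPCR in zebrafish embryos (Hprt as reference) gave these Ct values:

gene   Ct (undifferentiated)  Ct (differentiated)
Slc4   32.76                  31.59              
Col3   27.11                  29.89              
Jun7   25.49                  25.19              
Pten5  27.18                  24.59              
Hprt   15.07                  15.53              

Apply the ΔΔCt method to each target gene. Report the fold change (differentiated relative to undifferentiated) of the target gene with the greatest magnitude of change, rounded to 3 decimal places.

Slc4: ΔΔCt = (31.59−15.53) − (32.76−15.07) = 16.06 − 17.69 = -1.63; fold change = 2^1.63 = 3.095
Col3: ΔΔCt = (29.89−15.53) − (27.11−15.07) = 14.36 − 12.04 = 2.32; fold change = 2^-2.32 = 0.200
Jun7: ΔΔCt = (25.19−15.53) − (25.49−15.07) = 9.66 − 10.42 = -0.76; fold change = 2^0.76 = 1.693
Pten5: ΔΔCt = (24.59−15.53) − (27.18−15.07) = 9.06 − 12.11 = -3.05; fold change = 2^3.05 = 8.282
Pten5 has the largest |ΔΔCt| = 3.05.

8.282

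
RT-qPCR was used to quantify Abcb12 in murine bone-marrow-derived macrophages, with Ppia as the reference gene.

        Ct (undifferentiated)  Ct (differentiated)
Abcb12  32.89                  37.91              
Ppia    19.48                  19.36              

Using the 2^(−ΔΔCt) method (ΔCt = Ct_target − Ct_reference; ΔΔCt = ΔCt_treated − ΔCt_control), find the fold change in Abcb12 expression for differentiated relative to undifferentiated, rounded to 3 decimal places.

ΔCt(undifferentiated) = 32.890 − 19.480 = 13.410
ΔCt(differentiated) = 37.910 − 19.360 = 18.550
ΔΔCt = 18.550 − 13.410 = 5.140
Fold change = 2^(−5.140) = 0.0284

0.028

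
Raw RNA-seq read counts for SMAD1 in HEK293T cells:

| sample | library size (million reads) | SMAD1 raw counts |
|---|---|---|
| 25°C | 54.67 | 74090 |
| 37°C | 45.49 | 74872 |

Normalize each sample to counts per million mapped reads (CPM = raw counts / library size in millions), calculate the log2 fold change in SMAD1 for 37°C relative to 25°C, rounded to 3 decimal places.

0.280

CPM(25°C) = 74090 / 54.67 = 1355.2222
CPM(37°C) = 74872 / 45.49 = 1645.9002
Fold change = 1645.9002 / 1355.2222 = 1.21449
log2(1.21449) = 0.2803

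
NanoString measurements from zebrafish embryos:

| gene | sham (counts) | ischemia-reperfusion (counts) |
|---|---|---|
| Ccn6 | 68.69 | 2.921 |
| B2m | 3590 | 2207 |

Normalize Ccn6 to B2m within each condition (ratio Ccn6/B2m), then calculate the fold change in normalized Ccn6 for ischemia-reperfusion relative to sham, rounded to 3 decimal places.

Ccn6/B2m (sham) = 68.69 / 3590 = 0.019134
Ccn6/B2m (ischemia-reperfusion) = 2.921 / 2207 = 0.0013235
Fold change = 0.0013235 / 0.019134 = 0.0692

0.069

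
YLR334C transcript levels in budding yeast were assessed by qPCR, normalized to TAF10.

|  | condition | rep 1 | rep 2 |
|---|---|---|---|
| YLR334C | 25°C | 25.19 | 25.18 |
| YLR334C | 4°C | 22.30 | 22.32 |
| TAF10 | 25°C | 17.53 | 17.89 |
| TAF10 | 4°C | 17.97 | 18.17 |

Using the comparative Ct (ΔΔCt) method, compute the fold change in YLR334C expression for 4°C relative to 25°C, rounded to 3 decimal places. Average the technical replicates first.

Mean Ct: YLR334C 25°C 25.185; YLR334C 4°C 22.310; TAF10 25°C 17.710; TAF10 4°C 18.070
ΔCt(25°C) = 25.185 − 17.710 = 7.475
ΔCt(4°C) = 22.310 − 18.070 = 4.240
ΔΔCt = 4.240 − 7.475 = -3.235
Fold change = 2^(−(-3.235)) = 2^3.235 = 9.4153

9.415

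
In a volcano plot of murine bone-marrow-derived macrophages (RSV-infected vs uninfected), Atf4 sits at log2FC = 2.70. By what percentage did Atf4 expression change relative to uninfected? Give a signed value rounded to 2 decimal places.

549.80%

Fold change = 2^(2.70) = 6.4980
Percent change = (FC − 1) × 100% = (6.4980 − 1) × 100 = 549.80%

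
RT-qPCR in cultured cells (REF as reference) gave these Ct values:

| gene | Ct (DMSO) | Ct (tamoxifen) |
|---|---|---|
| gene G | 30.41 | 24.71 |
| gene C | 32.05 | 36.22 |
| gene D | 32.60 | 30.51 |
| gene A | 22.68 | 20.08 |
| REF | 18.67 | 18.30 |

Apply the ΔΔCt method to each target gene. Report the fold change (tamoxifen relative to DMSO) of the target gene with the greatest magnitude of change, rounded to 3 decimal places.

40.224

gene G: ΔΔCt = (24.71−18.30) − (30.41−18.67) = 6.41 − 11.74 = -5.33; fold change = 2^5.33 = 40.224
gene C: ΔΔCt = (36.22−18.30) − (32.05−18.67) = 17.92 − 13.38 = 4.54; fold change = 2^-4.54 = 0.043
gene D: ΔΔCt = (30.51−18.30) − (32.60−18.67) = 12.21 − 13.93 = -1.72; fold change = 2^1.72 = 3.294
gene A: ΔΔCt = (20.08−18.30) − (22.68−18.67) = 1.78 − 4.01 = -2.23; fold change = 2^2.23 = 4.691
gene G has the largest |ΔΔCt| = 5.33.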